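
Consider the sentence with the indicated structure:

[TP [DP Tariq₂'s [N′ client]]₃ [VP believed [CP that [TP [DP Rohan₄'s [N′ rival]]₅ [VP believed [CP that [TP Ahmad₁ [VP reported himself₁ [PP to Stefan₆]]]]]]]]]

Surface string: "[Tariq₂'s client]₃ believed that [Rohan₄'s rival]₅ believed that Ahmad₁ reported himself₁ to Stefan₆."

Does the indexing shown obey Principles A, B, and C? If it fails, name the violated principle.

grammatical

The two coindexed NPs are *Ahmad₁* and *himself₁*.
*himself₁* is an anaphor; its binding domain is the embedded TP, whose subject is Ahmad₁. *Ahmad₁* c-commands it within that domain and shares its index, so Principle A is satisfied.
*Ahmad₁* is an R-expression; *himself₁* does not c-command it, and no other NP shares its index, so Principle C is satisfied.
All principles are respected.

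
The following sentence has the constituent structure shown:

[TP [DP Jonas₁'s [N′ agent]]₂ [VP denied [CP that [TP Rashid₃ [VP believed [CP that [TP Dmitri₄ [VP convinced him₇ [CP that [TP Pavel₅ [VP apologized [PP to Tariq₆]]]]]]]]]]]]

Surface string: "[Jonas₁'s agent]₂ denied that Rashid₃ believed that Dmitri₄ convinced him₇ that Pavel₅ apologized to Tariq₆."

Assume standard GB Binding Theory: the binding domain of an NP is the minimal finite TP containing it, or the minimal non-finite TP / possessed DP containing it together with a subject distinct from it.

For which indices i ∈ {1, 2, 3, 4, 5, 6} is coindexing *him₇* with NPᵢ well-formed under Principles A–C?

*him* is a pronoun, so Principle B applies: it must be free in its binding domain.
Binding domain of *him₇*: the embedded TP, whose subject is Dmitri₄.
*Jonas₁* and the pronoun do not c-command one another → neither Principle B nor Principle C is at stake; coindexation permitted.
*[Jonas₁'s agent]₂* c-commands the pronoun but from outside its binding domain, and is not c-commanded by it → coindexation permitted.
*Rashid₃* c-commands the pronoun but from outside its binding domain, and is not c-commanded by it → coindexation permitted.
*Dmitri₄* c-commands the pronoun within its binding domain → coindexation would violate Principle B.
*Pavel₅*: the pronoun c-commands this R-expression → coindexation would violate Principle C on *Pavel₅*.
*Tariq₆*: the pronoun c-commands this R-expression → coindexation would violate Principle C on *Tariq₆*.

{1, 2, 3}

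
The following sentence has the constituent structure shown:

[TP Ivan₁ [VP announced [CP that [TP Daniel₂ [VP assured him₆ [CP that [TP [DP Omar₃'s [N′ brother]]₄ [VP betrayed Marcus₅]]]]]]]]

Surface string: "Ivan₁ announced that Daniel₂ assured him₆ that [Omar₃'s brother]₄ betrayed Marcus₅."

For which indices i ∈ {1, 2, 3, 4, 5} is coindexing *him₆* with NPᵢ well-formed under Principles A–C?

*him* is a pronoun, so Principle B applies: it must be free in its binding domain.
Binding domain of *him₆*: the embedded TP, whose subject is Daniel₂.
*Ivan₁* c-commands the pronoun but from outside its binding domain, and is not c-commanded by it → coindexation permitted.
*Daniel₂* c-commands the pronoun within its binding domain → coindexation would violate Principle B.
*Omar₃*: the pronoun c-commands this R-expression → coindexation would violate Principle C on *Omar₃*.
*[Omar₃'s brother]₄*: the pronoun c-commands this R-expression → coindexation would violate Principle C on *[Omar₃'s brother]₄*.
*Marcus₅*: the pronoun c-commands this R-expression → coindexation would violate Principle C on *Marcus₅*.

{1}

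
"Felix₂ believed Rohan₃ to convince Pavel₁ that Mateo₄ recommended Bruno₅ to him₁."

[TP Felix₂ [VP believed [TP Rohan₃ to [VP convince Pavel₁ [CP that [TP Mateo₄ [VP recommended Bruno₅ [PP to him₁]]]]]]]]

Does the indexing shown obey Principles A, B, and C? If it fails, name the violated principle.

The two coindexed NPs are *Pavel₁* and *him₁*.
*him₁* is a pronoun; its binding domain is the embedded TP, whose subject is Mateo₄. Within that domain it is c-commanded only by *Mateo₄*, *Bruno₅*, which carry a different index — the pronoun is free locally, so Principle B holds.
*Pavel₁* is an R-expression; *him₁* does not c-command it, and no other NP shares its index, so Principle C is satisfied.
All principles are respected.

grammatical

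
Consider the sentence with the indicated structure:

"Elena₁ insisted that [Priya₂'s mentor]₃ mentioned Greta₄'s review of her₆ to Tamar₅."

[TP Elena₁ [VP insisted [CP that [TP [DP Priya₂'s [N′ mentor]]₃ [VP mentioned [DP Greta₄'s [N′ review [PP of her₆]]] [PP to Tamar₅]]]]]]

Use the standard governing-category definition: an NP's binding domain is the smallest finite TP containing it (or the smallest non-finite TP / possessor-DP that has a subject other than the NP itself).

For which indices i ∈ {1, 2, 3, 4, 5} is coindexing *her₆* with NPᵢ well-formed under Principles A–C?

{1, 2, 3, 5}

*her* is a pronoun, so Principle B applies: it must be free in its binding domain.
Binding domain of *her₆*: the possessed DP, whose subject is Greta₄.
*Elena₁* c-commands the pronoun but from outside its binding domain, and is not c-commanded by it → coindexation permitted.
*Priya₂* and the pronoun do not c-command one another → neither Principle B nor Principle C is at stake; coindexation permitted.
*[Priya₂'s mentor]₃* c-commands the pronoun but from outside its binding domain, and is not c-commanded by it → coindexation permitted.
*Greta₄* c-commands the pronoun within its binding domain → coindexation would violate Principle B.
*Tamar₅* and the pronoun do not c-command one another → neither Principle B nor Principle C is at stake; coindexation permitted.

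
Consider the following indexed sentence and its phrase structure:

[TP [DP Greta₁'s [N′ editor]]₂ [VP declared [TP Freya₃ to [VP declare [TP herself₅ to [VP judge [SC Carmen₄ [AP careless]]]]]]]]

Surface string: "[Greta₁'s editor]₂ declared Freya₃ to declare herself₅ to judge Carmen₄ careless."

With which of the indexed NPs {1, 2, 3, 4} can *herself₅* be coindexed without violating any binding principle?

{3}

*herself* is an anaphor, so Principle A applies: it must be bound in its binding domain.
Binding domain of *herself₅*: the embedded TP, whose subject is Freya₃.
*Greta₁* does not c-command the anaphor → cannot bind it.
*[Greta₁'s editor]₂* c-commands the anaphor but is outside its binding domain → cannot satisfy Principle A.
*Freya₃* c-commands the anaphor within its binding domain → licit binder.
*Carmen₄* does not c-command the anaphor → cannot bind it.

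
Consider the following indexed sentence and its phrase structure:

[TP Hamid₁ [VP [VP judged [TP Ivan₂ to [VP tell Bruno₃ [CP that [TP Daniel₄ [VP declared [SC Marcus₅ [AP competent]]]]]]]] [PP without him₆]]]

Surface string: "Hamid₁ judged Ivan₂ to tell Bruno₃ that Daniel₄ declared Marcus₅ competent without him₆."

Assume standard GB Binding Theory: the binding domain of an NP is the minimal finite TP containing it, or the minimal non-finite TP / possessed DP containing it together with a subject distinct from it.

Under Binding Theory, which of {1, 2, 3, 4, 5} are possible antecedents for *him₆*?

*him* is a pronoun, so Principle B applies: it must be free in its binding domain.
Binding domain of *him₆*: the matrix TP, whose subject is Hamid₁.
*Hamid₁* c-commands the pronoun within its binding domain → coindexation would violate Principle B.
*Ivan₂* and the pronoun do not c-command one another → neither Principle B nor Principle C is at stake; coindexation permitted.
*Bruno₃* and the pronoun do not c-command one another → neither Principle B nor Principle C is at stake; coindexation permitted.
*Daniel₄* and the pronoun do not c-command one another → neither Principle B nor Principle C is at stake; coindexation permitted.
*Marcus₅* and the pronoun do not c-command one another → neither Principle B nor Principle C is at stake; coindexation permitted.

{2, 3, 4, 5}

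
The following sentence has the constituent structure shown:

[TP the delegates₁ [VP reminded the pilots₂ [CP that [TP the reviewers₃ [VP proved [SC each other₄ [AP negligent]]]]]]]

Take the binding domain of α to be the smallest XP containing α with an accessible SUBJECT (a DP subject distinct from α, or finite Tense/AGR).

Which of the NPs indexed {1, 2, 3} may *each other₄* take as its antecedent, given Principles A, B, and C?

*each other* is an anaphor, so Principle A applies: it must be bound in its binding domain.
Binding domain of *each other₄*: the embedded TP, whose subject is the reviewers₃.
*the delegates₁* c-commands the anaphor but is outside its binding domain → cannot satisfy Principle A.
*the pilots₂* c-commands the anaphor but is outside its binding domain → cannot satisfy Principle A.
*the reviewers₃* c-commands the anaphor within its binding domain → licit binder.

{3}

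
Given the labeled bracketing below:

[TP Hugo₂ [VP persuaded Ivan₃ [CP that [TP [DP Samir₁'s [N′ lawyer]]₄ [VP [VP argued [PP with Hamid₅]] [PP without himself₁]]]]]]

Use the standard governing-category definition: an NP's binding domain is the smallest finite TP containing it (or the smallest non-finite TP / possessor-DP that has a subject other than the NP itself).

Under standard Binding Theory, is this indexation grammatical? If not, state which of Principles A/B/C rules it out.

Principle A

The two coindexed NPs are *Samir₁* and *himself₁*.
*himself₁* is an anaphor. Principle A requires it to be bound within its binding domain — the embedded TP, whose subject is [Samir₁'s lawyer]₄.
Within that domain it is c-commanded by *[Samir₁'s lawyer]₄*, which does not share its index.
*Samir₁* does not c-command the anaphor at all.
The anaphor is unbound in its domain → Principle A violation.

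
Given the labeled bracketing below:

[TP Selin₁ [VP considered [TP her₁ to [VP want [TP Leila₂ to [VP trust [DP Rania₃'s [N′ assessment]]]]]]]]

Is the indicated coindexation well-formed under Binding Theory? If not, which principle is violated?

Principle B

The two coindexed NPs are *Selin₁* and *her₁*.
*her₁* is a pronoun. Its binding domain is the matrix TP, whose subject is Selin₁.
*Selin₁* c-commands it within that domain and carries the same index.
The pronoun is locally bound → Principle B violation.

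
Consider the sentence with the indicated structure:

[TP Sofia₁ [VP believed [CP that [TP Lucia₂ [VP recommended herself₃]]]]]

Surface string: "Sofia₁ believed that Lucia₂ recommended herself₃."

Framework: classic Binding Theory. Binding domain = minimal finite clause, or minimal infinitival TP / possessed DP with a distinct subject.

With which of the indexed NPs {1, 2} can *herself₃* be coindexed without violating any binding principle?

*herself* is an anaphor, so Principle A applies: it must be bound in its binding domain.
Binding domain of *herself₃*: the embedded TP, whose subject is Lucia₂.
*Sofia₁* c-commands the anaphor but is outside its binding domain → cannot satisfy Principle A.
*Lucia₂* c-commands the anaphor within its binding domain → licit binder.

{2}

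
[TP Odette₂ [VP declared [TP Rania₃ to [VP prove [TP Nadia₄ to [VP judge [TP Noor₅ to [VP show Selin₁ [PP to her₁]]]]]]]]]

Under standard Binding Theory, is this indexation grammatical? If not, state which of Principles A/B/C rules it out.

The two coindexed NPs are *Selin₁* and *her₁*.
*her₁* is a pronoun. Its binding domain is the embedded TP, whose subject is Noor₅.
*Selin₁* c-commands it within that domain and carries the same index.
The pronoun is locally bound → Principle B violation.

Principle B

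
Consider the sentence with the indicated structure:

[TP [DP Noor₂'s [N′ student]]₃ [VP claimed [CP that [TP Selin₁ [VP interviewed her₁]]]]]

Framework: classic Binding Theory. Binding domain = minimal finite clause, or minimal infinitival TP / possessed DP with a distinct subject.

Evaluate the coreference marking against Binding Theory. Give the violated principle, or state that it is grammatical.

The two coindexed NPs are *Selin₁* and *her₁*.
*her₁* is a pronoun. Its binding domain is the embedded TP, whose subject is Selin₁.
*Selin₁* c-commands it within that domain and carries the same index.
The pronoun is locally bound → Principle B violation.

Principle B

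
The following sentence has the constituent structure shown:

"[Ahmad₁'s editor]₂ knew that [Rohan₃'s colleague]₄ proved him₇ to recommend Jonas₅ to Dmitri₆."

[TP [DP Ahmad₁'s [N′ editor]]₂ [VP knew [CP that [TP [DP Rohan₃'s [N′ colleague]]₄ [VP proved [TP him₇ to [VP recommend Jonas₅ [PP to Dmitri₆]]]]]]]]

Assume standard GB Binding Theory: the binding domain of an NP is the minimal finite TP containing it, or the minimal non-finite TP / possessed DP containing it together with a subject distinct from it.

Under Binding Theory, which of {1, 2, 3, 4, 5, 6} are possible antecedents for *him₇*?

{1, 2, 3}

*him* is a pronoun, so Principle B applies: it must be free in its binding domain.
Binding domain of *him₇*: the embedded TP, whose subject is [Rohan₃'s colleague]₄.
*Ahmad₁* and the pronoun do not c-command one another → neither Principle B nor Principle C is at stake; coindexation permitted.
*[Ahmad₁'s editor]₂* c-commands the pronoun but from outside its binding domain, and is not c-commanded by it → coindexation permitted.
*Rohan₃* and the pronoun do not c-command one another → neither Principle B nor Principle C is at stake; coindexation permitted.
*[Rohan₃'s colleague]₄* c-commands the pronoun within its binding domain → coindexation would violate Principle B.
*Jonas₅*: the pronoun c-commands this R-expression → coindexation would violate Principle C on *Jonas₅*.
*Dmitri₆*: the pronoun c-commands this R-expression → coindexation would violate Principle C on *Dmitri₆*.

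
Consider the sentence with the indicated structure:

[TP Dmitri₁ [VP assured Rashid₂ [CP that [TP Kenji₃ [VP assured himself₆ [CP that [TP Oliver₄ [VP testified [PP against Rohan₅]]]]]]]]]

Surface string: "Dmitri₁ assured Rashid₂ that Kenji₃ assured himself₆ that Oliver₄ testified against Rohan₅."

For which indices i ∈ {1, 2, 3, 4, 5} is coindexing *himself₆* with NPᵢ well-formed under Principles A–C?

*himself* is an anaphor, so Principle A applies: it must be bound in its binding domain.
Binding domain of *himself₆*: the embedded TP, whose subject is Kenji₃.
*Dmitri₁* c-commands the anaphor but is outside its binding domain → cannot satisfy Principle A.
*Rashid₂* c-commands the anaphor but is outside its binding domain → cannot satisfy Principle A.
*Kenji₃* c-commands the anaphor within its binding domain → licit binder.
*Oliver₄* does not c-command the anaphor → cannot bind it.
*Rohan₅* does not c-command the anaphor → cannot bind it.

{3}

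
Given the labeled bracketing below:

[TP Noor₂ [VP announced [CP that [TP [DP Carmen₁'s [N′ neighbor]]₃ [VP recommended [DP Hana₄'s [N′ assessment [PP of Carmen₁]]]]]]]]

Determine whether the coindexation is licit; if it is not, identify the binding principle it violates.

The two coindexed NPs are *Carmen₁* and *Carmen₁*.
*Carmen₁* is an R-expression; no coindexed NP c-commands it, so Principle C holds.
*Carmen₁* is an R-expression; *Carmen₁* does not c-command it, and no other NP shares its index, so Principle C is satisfied.
All principles are respected.

grammatical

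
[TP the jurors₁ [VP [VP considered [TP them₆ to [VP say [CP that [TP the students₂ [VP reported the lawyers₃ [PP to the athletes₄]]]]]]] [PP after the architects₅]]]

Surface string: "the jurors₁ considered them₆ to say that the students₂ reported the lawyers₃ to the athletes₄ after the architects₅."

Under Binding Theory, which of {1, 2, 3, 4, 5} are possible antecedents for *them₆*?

{5}

*them* is a pronoun, so Principle B applies: it must be free in its binding domain.
Binding domain of *them₆*: the matrix TP, whose subject is the jurors₁.
*the jurors₁* c-commands the pronoun within its binding domain → coindexation would violate Principle B.
*the students₂*: the pronoun c-commands this R-expression → coindexation would violate Principle C on *the students₂*.
*the lawyers₃*: the pronoun c-commands this R-expression → coindexation would violate Principle C on *the lawyers₃*.
*the athletes₄*: the pronoun c-commands this R-expression → coindexation would violate Principle C on *the athletes₄*.
*the architects₅* and the pronoun do not c-command one another → neither Principle B nor Principle C is at stake; coindexation permitted.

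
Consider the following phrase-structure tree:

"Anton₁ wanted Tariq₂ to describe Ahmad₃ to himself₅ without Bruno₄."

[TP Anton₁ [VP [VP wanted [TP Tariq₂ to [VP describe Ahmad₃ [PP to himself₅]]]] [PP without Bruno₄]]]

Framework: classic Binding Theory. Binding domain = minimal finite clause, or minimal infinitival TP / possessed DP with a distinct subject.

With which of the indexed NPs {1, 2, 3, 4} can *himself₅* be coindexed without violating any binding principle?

*himself* is an anaphor, so Principle A applies: it must be bound in its binding domain.
Binding domain of *himself₅*: the embedded TP, whose subject is Tariq₂.
*Anton₁* c-commands the anaphor but is outside its binding domain → cannot satisfy Principle A.
*Tariq₂* c-commands the anaphor within its binding domain → licit binder.
*Ahmad₃* c-commands the anaphor within its binding domain → licit binder.
*Bruno₄* does not c-command the anaphor → cannot bind it.

{2, 3}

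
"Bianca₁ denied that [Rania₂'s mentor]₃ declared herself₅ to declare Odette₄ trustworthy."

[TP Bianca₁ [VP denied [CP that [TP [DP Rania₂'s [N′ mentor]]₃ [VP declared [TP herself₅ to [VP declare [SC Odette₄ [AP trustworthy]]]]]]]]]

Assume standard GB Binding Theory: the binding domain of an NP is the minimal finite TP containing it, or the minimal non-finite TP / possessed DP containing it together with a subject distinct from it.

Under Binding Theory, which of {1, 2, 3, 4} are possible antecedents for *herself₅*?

{3}

*herself* is an anaphor, so Principle A applies: it must be bound in its binding domain.
Binding domain of *herself₅*: the embedded TP, whose subject is [Rania₂'s mentor]₃.
*Bianca₁* c-commands the anaphor but is outside its binding domain → cannot satisfy Principle A.
*Rania₂* does not c-command the anaphor → cannot bind it.
*[Rania₂'s mentor]₃* c-commands the anaphor within its binding domain → licit binder.
*Odette₄* does not c-command the anaphor → cannot bind it.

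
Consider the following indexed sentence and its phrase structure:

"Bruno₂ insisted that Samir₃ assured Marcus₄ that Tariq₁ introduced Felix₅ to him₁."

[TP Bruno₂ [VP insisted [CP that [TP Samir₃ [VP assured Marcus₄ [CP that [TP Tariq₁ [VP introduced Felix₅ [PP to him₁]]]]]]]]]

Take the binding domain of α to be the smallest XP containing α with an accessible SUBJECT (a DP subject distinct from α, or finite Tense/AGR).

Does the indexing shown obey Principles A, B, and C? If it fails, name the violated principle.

Principle B

The two coindexed NPs are *Tariq₁* and *him₁*.
*him₁* is a pronoun. Its binding domain is the embedded TP, whose subject is Tariq₁.
*Tariq₁* c-commands it within that domain and carries the same index.
The pronoun is locally bound → Principle B violation.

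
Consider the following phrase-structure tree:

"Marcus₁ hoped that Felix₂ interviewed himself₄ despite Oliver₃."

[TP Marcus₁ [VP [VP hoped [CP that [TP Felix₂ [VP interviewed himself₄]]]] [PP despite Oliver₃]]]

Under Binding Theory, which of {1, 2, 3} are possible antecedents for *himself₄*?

*himself* is an anaphor, so Principle A applies: it must be bound in its binding domain.
Binding domain of *himself₄*: the embedded TP, whose subject is Felix₂.
*Marcus₁* c-commands the anaphor but is outside its binding domain → cannot satisfy Principle A.
*Felix₂* c-commands the anaphor within its binding domain → licit binder.
*Oliver₃* does not c-command the anaphor → cannot bind it.

{2}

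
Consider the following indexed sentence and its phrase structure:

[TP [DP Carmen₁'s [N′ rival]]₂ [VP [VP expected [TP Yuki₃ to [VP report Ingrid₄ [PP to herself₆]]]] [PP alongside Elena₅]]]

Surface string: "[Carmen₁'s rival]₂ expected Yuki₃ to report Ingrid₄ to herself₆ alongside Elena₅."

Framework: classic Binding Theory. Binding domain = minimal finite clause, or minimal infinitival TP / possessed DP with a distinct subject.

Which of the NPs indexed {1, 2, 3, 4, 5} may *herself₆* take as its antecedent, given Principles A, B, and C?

{3, 4}

*herself* is an anaphor, so Principle A applies: it must be bound in its binding domain.
Binding domain of *herself₆*: the embedded TP, whose subject is Yuki₃.
*Carmen₁* does not c-command the anaphor → cannot bind it.
*[Carmen₁'s rival]₂* c-commands the anaphor but is outside its binding domain → cannot satisfy Principle A.
*Yuki₃* c-commands the anaphor within its binding domain → licit binder.
*Ingrid₄* c-commands the anaphor within its binding domain → licit binder.
*Elena₅* does not c-command the anaphor → cannot bind it.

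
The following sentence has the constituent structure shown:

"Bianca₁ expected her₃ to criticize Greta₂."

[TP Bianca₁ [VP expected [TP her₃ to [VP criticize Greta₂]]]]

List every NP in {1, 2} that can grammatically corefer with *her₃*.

none

*her* is a pronoun, so Principle B applies: it must be free in its binding domain.
Binding domain of *her₃*: the matrix TP, whose subject is Bianca₁.
*Bianca₁* c-commands the pronoun within its binding domain → coindexation would violate Principle B.
*Greta₂*: the pronoun c-commands this R-expression → coindexation would violate Principle C on *Greta₂*.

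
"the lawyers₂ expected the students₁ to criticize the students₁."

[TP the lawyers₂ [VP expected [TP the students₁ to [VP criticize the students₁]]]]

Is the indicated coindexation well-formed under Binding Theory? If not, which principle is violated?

Principle C

The two coindexed NPs are *the students₁* (the higher occurrence) and *the students₁* (the lower occurrence).
*the students₁* (the lower occurrence) is an R-expression. Principle C requires it to be free everywhere.
*the students₁* (the higher occurrence) c-commands it and carries the same index.
The R-expression is bound → Principle C violation.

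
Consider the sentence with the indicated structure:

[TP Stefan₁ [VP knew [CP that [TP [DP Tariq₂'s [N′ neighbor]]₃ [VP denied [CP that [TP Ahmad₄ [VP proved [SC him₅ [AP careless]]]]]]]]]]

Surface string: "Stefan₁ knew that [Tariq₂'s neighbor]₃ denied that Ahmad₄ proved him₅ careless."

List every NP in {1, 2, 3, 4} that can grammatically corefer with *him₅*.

*him* is a pronoun, so Principle B applies: it must be free in its binding domain.
Binding domain of *him₅*: the embedded TP, whose subject is Ahmad₄.
*Stefan₁* c-commands the pronoun but from outside its binding domain, and is not c-commanded by it → coindexation permitted.
*Tariq₂* and the pronoun do not c-command one another → neither Principle B nor Principle C is at stake; coindexation permitted.
*[Tariq₂'s neighbor]₃* c-commands the pronoun but from outside its binding domain, and is not c-commanded by it → coindexation permitted.
*Ahmad₄* c-commands the pronoun within its binding domain → coindexation would violate Principle B.

{1, 2, 3}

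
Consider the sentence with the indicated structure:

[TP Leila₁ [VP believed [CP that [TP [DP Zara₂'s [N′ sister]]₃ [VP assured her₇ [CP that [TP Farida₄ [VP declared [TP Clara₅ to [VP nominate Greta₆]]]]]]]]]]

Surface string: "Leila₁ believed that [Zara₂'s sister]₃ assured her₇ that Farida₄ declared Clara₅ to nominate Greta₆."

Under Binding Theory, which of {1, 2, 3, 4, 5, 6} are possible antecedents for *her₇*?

{1, 2}

*her* is a pronoun, so Principle B applies: it must be free in its binding domain.
Binding domain of *her₇*: the embedded TP, whose subject is [Zara₂'s sister]₃.
*Leila₁* c-commands the pronoun but from outside its binding domain, and is not c-commanded by it → coindexation permitted.
*Zara₂* and the pronoun do not c-command one another → neither Principle B nor Principle C is at stake; coindexation permitted.
*[Zara₂'s sister]₃* c-commands the pronoun within its binding domain → coindexation would violate Principle B.
*Farida₄*: the pronoun c-commands this R-expression → coindexation would violate Principle C on *Farida₄*.
*Clara₅*: the pronoun c-commands this R-expression → coindexation would violate Principle C on *Clara₅*.
*Greta₆*: the pronoun c-commands this R-expression → coindexation would violate Principle C on *Greta₆*.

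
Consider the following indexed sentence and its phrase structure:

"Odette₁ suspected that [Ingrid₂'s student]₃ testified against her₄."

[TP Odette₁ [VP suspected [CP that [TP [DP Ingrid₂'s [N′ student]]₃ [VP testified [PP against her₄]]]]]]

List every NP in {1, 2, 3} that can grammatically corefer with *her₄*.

{1, 2}

*her* is a pronoun, so Principle B applies: it must be free in its binding domain.
Binding domain of *her₄*: the embedded TP, whose subject is [Ingrid₂'s student]₃.
*Odette₁* c-commands the pronoun but from outside its binding domain, and is not c-commanded by it → coindexation permitted.
*Ingrid₂* and the pronoun do not c-command one another → neither Principle B nor Principle C is at stake; coindexation permitted.
*[Ingrid₂'s student]₃* c-commands the pronoun within its binding domain → coindexation would violate Principle B.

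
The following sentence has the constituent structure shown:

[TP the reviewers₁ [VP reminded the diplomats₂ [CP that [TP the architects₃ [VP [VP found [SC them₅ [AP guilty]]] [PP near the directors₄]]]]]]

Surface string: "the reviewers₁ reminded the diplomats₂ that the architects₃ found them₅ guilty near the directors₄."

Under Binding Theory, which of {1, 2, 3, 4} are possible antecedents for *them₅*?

{1, 2, 4}

*them* is a pronoun, so Principle B applies: it must be free in its binding domain.
Binding domain of *them₅*: the embedded TP, whose subject is the architects₃.
*the reviewers₁* c-commands the pronoun but from outside its binding domain, and is not c-commanded by it → coindexation permitted.
*the diplomats₂* c-commands the pronoun but from outside its binding domain, and is not c-commanded by it → coindexation permitted.
*the architects₃* c-commands the pronoun within its binding domain → coindexation would violate Principle B.
*the directors₄* and the pronoun do not c-command one another → neither Principle B nor Principle C is at stake; coindexation permitted.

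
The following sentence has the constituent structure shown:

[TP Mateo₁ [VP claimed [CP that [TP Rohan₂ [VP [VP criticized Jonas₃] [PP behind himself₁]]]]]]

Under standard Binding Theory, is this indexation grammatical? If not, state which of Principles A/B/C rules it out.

Principle A

The two coindexed NPs are *Mateo₁* and *himself₁*.
*himself₁* is an anaphor. Principle A requires it to be bound within its binding domain — the embedded TP, whose subject is Rohan₂.
Within that domain it is c-commanded by *Rohan₂*, which does not share its index.
*Mateo₁* does c-command the anaphor, but from outside its binding domain.
The anaphor is unbound in its domain → Principle A violation.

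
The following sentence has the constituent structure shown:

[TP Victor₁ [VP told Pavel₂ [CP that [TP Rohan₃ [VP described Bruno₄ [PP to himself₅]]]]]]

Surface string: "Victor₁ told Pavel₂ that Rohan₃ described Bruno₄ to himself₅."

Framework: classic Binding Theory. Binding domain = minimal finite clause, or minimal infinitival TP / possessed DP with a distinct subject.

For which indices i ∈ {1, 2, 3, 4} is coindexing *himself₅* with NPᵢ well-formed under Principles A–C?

*himself* is an anaphor, so Principle A applies: it must be bound in its binding domain.
Binding domain of *himself₅*: the embedded TP, whose subject is Rohan₃.
*Victor₁* c-commands the anaphor but is outside its binding domain → cannot satisfy Principle A.
*Pavel₂* c-commands the anaphor but is outside its binding domain → cannot satisfy Principle A.
*Rohan₃* c-commands the anaphor within its binding domain → licit binder.
*Bruno₄* c-commands the anaphor within its binding domain → licit binder.

{3, 4}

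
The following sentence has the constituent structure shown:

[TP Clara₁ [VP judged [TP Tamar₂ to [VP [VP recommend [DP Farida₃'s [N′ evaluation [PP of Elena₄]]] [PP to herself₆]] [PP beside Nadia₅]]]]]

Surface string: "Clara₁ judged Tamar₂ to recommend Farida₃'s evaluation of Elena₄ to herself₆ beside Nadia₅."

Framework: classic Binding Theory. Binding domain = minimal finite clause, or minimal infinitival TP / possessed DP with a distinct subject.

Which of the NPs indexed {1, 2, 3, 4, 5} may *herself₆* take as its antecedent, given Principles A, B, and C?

{2}

*herself* is an anaphor, so Principle A applies: it must be bound in its binding domain.
Binding domain of *herself₆*: the embedded TP, whose subject is Tamar₂.
*Clara₁* c-commands the anaphor but is outside its binding domain → cannot satisfy Principle A.
*Tamar₂* c-commands the anaphor within its binding domain → licit binder.
*Farida₃* does not c-command the anaphor → cannot bind it.
*Elena₄* does not c-command the anaphor → cannot bind it.
*Nadia₅* does not c-command the anaphor → cannot bind it.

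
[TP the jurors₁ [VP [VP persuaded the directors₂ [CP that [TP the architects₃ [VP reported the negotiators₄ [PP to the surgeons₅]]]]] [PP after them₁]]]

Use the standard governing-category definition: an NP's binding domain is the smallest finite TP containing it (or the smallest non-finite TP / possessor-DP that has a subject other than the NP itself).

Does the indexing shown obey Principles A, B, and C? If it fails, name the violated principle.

The two coindexed NPs are *the jurors₁* and *them₁*.
*them₁* is a pronoun. Its binding domain is the matrix TP, whose subject is the jurors₁.
*the jurors₁* c-commands it within that domain and carries the same index.
The pronoun is locally bound → Principle B violation.

Principle B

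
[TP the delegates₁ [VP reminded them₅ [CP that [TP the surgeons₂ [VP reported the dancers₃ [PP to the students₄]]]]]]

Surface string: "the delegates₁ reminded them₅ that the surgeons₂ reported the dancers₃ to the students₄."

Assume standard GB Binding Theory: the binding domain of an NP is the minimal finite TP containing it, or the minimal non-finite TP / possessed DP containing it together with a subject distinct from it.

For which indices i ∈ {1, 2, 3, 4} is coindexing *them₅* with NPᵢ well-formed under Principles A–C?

*them* is a pronoun, so Principle B applies: it must be free in its binding domain.
Binding domain of *them₅*: the matrix TP, whose subject is the delegates₁.
*the delegates₁* c-commands the pronoun within its binding domain → coindexation would violate Principle B.
*the surgeons₂*: the pronoun c-commands this R-expression → coindexation would violate Principle C on *the surgeons₂*.
*the dancers₃*: the pronoun c-commands this R-expression → coindexation would violate Principle C on *the dancers₃*.
*the students₄*: the pronoun c-commands this R-expression → coindexation would violate Principle C on *the students₄*.

none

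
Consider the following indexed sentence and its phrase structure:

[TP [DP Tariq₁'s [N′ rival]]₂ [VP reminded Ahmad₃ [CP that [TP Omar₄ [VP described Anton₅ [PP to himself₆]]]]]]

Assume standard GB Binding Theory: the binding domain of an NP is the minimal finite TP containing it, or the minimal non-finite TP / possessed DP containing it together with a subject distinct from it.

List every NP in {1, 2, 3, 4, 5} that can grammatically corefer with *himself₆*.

*himself* is an anaphor, so Principle A applies: it must be bound in its binding domain.
Binding domain of *himself₆*: the embedded TP, whose subject is Omar₄.
*Tariq₁* does not c-command the anaphor → cannot bind it.
*[Tariq₁'s rival]₂* c-commands the anaphor but is outside its binding domain → cannot satisfy Principle A.
*Ahmad₃* c-commands the anaphor but is outside its binding domain → cannot satisfy Principle A.
*Omar₄* c-commands the anaphor within its binding domain → licit binder.
*Anton₅* c-commands the anaphor within its binding domain → licit binder.

{4, 5}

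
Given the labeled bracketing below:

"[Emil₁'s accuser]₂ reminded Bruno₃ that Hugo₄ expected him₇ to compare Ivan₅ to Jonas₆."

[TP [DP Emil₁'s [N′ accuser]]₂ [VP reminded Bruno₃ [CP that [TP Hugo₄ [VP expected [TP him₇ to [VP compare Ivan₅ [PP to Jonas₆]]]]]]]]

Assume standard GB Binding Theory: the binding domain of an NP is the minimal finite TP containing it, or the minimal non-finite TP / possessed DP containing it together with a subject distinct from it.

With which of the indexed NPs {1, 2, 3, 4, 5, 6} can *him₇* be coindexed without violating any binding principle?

*him* is a pronoun, so Principle B applies: it must be free in its binding domain.
Binding domain of *him₇*: the embedded TP, whose subject is Hugo₄.
*Emil₁* and the pronoun do not c-command one another → neither Principle B nor Principle C is at stake; coindexation permitted.
*[Emil₁'s accuser]₂* c-commands the pronoun but from outside its binding domain, and is not c-commanded by it → coindexation permitted.
*Bruno₃* c-commands the pronoun but from outside its binding domain, and is not c-commanded by it → coindexation permitted.
*Hugo₄* c-commands the pronoun within its binding domain → coindexation would violate Principle B.
*Ivan₅*: the pronoun c-commands this R-expression → coindexation would violate Principle C on *Ivan₅*.
*Jonas₆*: the pronoun c-commands this R-expression → coindexation would violate Principle C on *Jonas₆*.

{1, 2, 3}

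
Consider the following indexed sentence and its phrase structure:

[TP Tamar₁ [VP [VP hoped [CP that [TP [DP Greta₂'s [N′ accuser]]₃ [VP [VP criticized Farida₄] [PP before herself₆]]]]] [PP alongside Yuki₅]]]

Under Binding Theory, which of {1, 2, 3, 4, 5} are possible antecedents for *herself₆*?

*herself* is an anaphor, so Principle A applies: it must be bound in its binding domain.
Binding domain of *herself₆*: the embedded TP, whose subject is [Greta₂'s accuser]₃.
*Tamar₁* c-commands the anaphor but is outside its binding domain → cannot satisfy Principle A.
*Greta₂* does not c-command the anaphor → cannot bind it.
*[Greta₂'s accuser]₃* c-commands the anaphor within its binding domain → licit binder.
*Farida₄* does not c-command the anaphor → cannot bind it.
*Yuki₅* does not c-command the anaphor → cannot bind it.

{3}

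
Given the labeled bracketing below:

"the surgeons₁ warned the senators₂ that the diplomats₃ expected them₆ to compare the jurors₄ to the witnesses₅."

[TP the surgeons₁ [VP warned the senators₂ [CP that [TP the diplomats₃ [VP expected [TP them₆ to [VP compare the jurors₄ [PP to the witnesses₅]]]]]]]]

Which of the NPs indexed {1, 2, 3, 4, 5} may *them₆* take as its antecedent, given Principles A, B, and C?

*them* is a pronoun, so Principle B applies: it must be free in its binding domain.
Binding domain of *them₆*: the embedded TP, whose subject is the diplomats₃.
*the surgeons₁* c-commands the pronoun but from outside its binding domain, and is not c-commanded by it → coindexation permitted.
*the senators₂* c-commands the pronoun but from outside its binding domain, and is not c-commanded by it → coindexation permitted.
*the diplomats₃* c-commands the pronoun within its binding domain → coindexation would violate Principle B.
*the jurors₄*: the pronoun c-commands this R-expression → coindexation would violate Principle C on *the jurors₄*.
*the witnesses₅*: the pronoun c-commands this R-expression → coindexation would violate Principle C on *the witnesses₅*.

{1, 2}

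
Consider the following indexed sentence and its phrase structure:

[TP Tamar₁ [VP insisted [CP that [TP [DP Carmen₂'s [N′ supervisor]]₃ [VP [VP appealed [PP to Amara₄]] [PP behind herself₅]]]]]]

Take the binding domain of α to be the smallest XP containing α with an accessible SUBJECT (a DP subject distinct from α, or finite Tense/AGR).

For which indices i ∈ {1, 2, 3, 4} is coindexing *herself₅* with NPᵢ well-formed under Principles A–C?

{3}

*herself* is an anaphor, so Principle A applies: it must be bound in its binding domain.
Binding domain of *herself₅*: the embedded TP, whose subject is [Carmen₂'s supervisor]₃.
*Tamar₁* c-commands the anaphor but is outside its binding domain → cannot satisfy Principle A.
*Carmen₂* does not c-command the anaphor → cannot bind it.
*[Carmen₂'s supervisor]₃* c-commands the anaphor within its binding domain → licit binder.
*Amara₄* does not c-command the anaphor → cannot bind it.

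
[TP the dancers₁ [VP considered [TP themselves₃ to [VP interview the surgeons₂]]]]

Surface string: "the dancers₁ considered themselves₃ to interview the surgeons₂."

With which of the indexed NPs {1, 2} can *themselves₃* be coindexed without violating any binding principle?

{1}

*themselves* is an anaphor, so Principle A applies: it must be bound in its binding domain.
Binding domain of *themselves₃*: the matrix TP, whose subject is the dancers₁.
*the dancers₁* c-commands the anaphor within its binding domain → licit binder.
*the surgeons₂* does not c-command the anaphor → cannot bind it.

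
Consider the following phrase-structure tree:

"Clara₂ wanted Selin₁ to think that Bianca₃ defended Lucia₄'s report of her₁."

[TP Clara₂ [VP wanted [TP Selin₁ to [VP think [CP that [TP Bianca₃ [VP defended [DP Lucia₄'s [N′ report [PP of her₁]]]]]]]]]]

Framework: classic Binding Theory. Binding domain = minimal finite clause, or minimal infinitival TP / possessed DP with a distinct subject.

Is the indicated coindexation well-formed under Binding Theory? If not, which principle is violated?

The two coindexed NPs are *Selin₁* and *her₁*.
*her₁* is a pronoun; its binding domain is the possessed DP, whose subject is Lucia₄. Within that domain it is c-commanded only by *Lucia₄*, which carries a different index — the pronoun is free locally, so Principle B holds.
*Selin₁* is an R-expression; *her₁* does not c-command it, and no other NP shares its index, so Principle C is satisfied.
All principles are respected.

grammatical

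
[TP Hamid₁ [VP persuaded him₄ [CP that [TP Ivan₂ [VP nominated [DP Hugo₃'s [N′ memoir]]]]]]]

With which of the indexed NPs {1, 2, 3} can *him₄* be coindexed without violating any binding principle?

*him* is a pronoun, so Principle B applies: it must be free in its binding domain.
Binding domain of *him₄*: the matrix TP, whose subject is Hamid₁.
*Hamid₁* c-commands the pronoun within its binding domain → coindexation would violate Principle B.
*Ivan₂*: the pronoun c-commands this R-expression → coindexation would violate Principle C on *Ivan₂*.
*Hugo₃*: the pronoun c-commands this R-expression → coindexation would violate Principle C on *Hugo₃*.

none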